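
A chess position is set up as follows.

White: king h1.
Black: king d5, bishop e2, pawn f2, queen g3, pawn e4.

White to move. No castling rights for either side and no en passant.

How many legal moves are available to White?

White to move; king on h1.
In check: no.
Legal moves: none.
Count: 0.

0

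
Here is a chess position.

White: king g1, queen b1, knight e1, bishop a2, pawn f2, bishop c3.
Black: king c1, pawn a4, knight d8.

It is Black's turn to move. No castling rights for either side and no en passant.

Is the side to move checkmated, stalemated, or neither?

Black to move; black king on c1.
In check: yes, from the white queen on b1.
King squares — b1: attacked by Ba2; d1: attacked by Qb1; b2: attacked by Qb1; c2: attacked by Qb1; d2: attacked by Bc3.
Legal moves for Black: none.
In check with no legal moves → checkmate.

checkmate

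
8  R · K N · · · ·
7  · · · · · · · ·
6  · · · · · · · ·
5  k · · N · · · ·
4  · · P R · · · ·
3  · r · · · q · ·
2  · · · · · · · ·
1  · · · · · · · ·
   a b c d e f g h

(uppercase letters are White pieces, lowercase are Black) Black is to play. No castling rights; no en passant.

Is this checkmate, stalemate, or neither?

checkmate

Black to move; black king on a5.
In check: yes, from the white rook on a8.
King squares — a4: attacked by Ra8; b4: attacked by Nd5; b5: attacked by Pc4; a6: attacked by Ra8; b6: attacked by Nd5.
Legal moves for Black: none.
In check with no legal moves → checkmate.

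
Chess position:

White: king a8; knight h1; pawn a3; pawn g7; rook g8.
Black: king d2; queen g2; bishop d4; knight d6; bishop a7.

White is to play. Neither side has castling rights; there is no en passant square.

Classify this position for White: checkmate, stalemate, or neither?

checkmate

White to move; white king on a8.
In check: yes, from the black queen on g2.
King squares — a7: attacked by Bd4; b7: attacked by Qg2; b8: attacked by Ba7.
Legal moves for White: none.
In check with no legal moves → checkmate.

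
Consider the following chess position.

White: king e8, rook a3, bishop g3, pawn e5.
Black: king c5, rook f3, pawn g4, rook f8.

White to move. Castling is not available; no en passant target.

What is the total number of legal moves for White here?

White to move; king on e8.
In check: yes, from the black rook on f8.
Legal moves: Ke7, Kd7.
Count: 2.

2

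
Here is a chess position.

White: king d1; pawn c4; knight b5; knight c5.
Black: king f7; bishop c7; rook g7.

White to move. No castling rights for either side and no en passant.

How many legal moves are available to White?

19

White to move; king on d1.
In check: no.
Legal moves: Nd7, Nb7, Ne6, Na6, Ne4, Na4, Nd3, Nb3, Nxc7, Na7, Nd6+, Nd4, Nc3, Na3, Ke2, Kd2, Kc2, Ke1, Kc1.
Count: 19.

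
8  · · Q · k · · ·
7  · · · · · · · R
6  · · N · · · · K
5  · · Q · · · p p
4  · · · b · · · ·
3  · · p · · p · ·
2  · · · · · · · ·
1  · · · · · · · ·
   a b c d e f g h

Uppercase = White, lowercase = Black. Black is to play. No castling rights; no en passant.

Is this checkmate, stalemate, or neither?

Black to move; black king on e8.
In check: yes, from the white queen on c8.
King squares — d7: attacked by Rh7; e7: attacked by Qc5; f7: attacked by Rh7; d8: attacked by Nc6; f8: attacked by Qc5.
Legal moves for Black: none.
In check with no legal moves → checkmate.

checkmate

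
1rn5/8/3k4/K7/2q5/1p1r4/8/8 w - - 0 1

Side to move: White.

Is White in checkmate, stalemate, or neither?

White to move; white king on a5.
In check: no.
King squares — a4: attacked by Qc4; b4: attacked by Qc4; b5: attacked by Qc4; a6: attacked by Qc4; b6: attacked by Rb8.
Legal moves for White: none.
Not in check and no legal moves → stalemate.

stalemate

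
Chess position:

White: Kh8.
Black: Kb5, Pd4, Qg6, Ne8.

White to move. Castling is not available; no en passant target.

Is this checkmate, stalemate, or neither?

stalemate

White to move; white king on h8.
In check: no.
King squares — g7: attacked by Qg6; h7: attacked by Qg6; g8: attacked by Qg6.
Legal moves for White: none.
Not in check and no legal moves → stalemate.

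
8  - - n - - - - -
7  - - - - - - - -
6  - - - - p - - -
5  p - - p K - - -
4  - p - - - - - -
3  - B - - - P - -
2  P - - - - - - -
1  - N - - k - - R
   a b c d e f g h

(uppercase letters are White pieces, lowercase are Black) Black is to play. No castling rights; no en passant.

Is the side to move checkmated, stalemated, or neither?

Black to move; black king on e1.
In check: yes, from the white rook on h1.
King squares — d1: attacked by Rh1; f1: attacked by Rh1; d2: attacked by Nb1; e2: available; f2: available.
Legal moves for Black: Kf2, Ke2.
Black is in check but has 2 legal moves → neither.

neither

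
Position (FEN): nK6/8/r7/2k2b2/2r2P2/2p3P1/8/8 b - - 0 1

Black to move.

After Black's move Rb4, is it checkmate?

After Rb4: white king on b8; in check: yes, from the black rook on b4.
King squares — a7: attacked by Ra6; b7: attacked by Rb4; c7: attacked by Na8; a8: attacked by Ra6; c8: attacked by Bf5.
White has no legal moves → checkmate.

yes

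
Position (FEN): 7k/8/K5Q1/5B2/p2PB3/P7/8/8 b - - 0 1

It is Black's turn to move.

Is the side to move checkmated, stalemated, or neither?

Black to move; black king on h8.
In check: no.
King squares — g7: attacked by Qg6; h7: attacked by Qg6; g8: attacked by Qg6.
Legal moves for Black: none.
Not in check and no legal moves → stalemate.

stalemate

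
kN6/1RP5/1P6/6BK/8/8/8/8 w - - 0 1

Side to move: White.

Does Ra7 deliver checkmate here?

After Ra7: black king on a8; in check: yes, from the white rook on a7.
King squares — a7: attacked by Pb6; b7: attacked by Ra7; b8: attacked by Pc7.
Black has no legal moves → checkmate.

yes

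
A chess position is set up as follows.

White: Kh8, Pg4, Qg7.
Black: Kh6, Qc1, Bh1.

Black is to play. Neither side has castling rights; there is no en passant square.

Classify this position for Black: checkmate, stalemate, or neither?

Black to move; black king on h6.
In check: yes, from the white queen on g7.
King squares — g5: attacked by Qg7; h5: attacked by Pg4; g6: attacked by Qg7; g7: attacked by Kh8; h7: attacked by Qg7.
Legal moves for Black: none.
In check with no legal moves → checkmate.

checkmate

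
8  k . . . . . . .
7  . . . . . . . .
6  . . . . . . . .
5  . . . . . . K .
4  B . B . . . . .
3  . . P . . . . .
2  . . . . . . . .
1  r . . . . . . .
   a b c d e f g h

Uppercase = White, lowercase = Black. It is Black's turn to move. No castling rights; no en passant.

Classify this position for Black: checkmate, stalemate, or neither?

neither

Black to move; black king on a8.
In check: no.
Legal moves for Black: Kb8, Kb7, Ka7, Rxa4, Ra3, Ra2, Rh1, Rg1+, Rf1, Re1, Rd1, Rc1, Rb1.
Black has 13 legal moves and is not in check → neither.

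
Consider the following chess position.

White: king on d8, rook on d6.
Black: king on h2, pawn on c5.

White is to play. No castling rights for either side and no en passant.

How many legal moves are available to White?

White to move; king on d8.
In check: no.
Legal moves: Ke8, Kc8, Ke7, Kd7, Kc7, Rd7, Rh6+, Rg6, Rf6, Re6, Rc6, Rb6, Ra6, Rd5, Rd4, Rd3, Rd2+, Rd1.
Count: 18.

18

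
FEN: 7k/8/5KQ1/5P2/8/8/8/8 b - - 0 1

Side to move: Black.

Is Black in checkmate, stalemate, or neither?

Black to move; black king on h8.
In check: no.
King squares — g7: attacked by Kf6; h7: attacked by Qg6; g8: attacked by Qg6.
Legal moves for Black: none.
Not in check and no legal moves → stalemate.

stalemate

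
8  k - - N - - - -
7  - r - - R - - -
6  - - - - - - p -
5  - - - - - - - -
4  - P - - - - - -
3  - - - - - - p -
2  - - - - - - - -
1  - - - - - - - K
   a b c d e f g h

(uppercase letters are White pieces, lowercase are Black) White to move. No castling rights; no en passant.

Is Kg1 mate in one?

no

After Kg1: black king on a8; in check: no.
Black is not in check, so this cannot be checkmate.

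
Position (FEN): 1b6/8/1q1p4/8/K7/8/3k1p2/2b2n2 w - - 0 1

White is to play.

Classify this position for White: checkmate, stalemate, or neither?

White to move; white king on a4.
In check: no.
King squares — a3: attacked by Bc1; b3: attacked by Qb6; b4: attacked by Qb6; a5: attacked by Qb6; b5: attacked by Qb6.
Legal moves for White: none.
Not in check and no legal moves → stalemate.

stalemate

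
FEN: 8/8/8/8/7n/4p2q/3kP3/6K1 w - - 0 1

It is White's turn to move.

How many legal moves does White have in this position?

White to move; king on g1.
In check: no.
Legal moves: none.
Count: 0.

0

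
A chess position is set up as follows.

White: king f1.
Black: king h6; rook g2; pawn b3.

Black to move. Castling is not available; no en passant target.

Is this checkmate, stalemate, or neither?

neither

Black to move; black king on h6.
In check: no.
Legal moves for Black include: Kh7, Kg7, Kg6, Kh5, Kg5, Rg8, Rg7, Rg6, Rg5, Rg4, Rg3, Rh2, Rf2+, Re2, Rd2, Rc2, Rb2, Ra2, ... (list truncated; more exist).
Black has legal moves and is not in check → neither.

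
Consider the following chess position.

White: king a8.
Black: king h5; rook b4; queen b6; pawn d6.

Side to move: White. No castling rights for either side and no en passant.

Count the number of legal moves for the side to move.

0

White to move; king on a8.
In check: no.
Legal moves: none.
Count: 0.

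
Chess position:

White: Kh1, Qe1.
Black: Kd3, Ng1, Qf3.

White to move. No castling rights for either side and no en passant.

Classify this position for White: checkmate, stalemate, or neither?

White to move; white king on h1.
In check: yes, from the black queen on f3.
King squares — g1: available; g2: attacked by Qf3; h2: available.
Legal moves for White: Kh2, Kxg1.
White is in check but has 2 legal moves → neither.

neither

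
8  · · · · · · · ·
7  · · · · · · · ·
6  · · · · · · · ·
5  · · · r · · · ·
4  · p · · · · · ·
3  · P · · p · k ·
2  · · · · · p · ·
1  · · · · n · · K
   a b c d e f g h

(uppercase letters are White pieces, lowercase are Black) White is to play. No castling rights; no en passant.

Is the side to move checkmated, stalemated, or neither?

White to move; white king on h1.
In check: no.
King squares — g1: attacked by Pf2; g2: attacked by Ne1; h2: attacked by Kg3.
Legal moves for White: none.
Not in check and no legal moves → stalemate.

stalemate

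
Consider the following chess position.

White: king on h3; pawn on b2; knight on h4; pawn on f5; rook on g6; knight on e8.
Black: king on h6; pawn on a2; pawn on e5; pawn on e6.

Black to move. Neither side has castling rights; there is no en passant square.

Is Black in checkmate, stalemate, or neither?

neither

Black to move; black king on h6.
In check: yes, from the white rook on g6.
King squares — g5: attacked by Rg6; h5: available; g6: attacked by Nh4; g7: attacked by Rg6; h7: available.
Legal moves for Black: Kh7, Kh5.
Black is in check but has 2 legal moves → neither.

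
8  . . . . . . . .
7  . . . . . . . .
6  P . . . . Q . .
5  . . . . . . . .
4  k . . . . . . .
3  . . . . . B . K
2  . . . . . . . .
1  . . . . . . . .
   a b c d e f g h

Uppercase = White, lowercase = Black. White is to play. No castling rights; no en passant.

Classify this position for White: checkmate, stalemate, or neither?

neither

White to move; white king on h3.
In check: no.
Legal moves for White include: Qh8, Qf8, Qd8, Qg7, Qf7, Qe7, Qh6, Qg6, Qe6, Qd6, Qc6+, Qb6, Qg5, Qf5, Qe5, Qh4+, Qf4+, Qd4+, ... (list truncated; more exist).
White has legal moves and is not in check → neither.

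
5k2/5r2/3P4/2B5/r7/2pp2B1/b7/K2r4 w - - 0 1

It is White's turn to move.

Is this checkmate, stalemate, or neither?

White to move; white king on a1.
In check: yes, from the black rook on d1.
King squares — b1: attacked by Rd1; a2: attacked by Ra4; b2: attacked by Pc3.
Legal moves for White: none.
In check with no legal moves → checkmate.

checkmate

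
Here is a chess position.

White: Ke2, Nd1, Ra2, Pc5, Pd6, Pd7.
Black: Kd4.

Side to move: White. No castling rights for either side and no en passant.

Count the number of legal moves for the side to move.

24

White to move; king on e2.
In check: no.
Legal moves: Kf3, Kf2, Kd2, Kf1, Ke1, Ra8, Ra7, Ra6, Ra5, Ra4+, Ra3, Rd2+, Rc2, Rb2, Ra1, Ne3, Nc3, Nf2, Nb2, d8=Q, d8=R, d8=B, d8=N, c6.
Count: 24.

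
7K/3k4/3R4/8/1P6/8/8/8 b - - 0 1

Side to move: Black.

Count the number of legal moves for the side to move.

5

Black to move; king on d7.
In check: yes, from the white rook on d6.
Legal moves: Ke8, Kc8, Ke7, Kc7, Kxd6.
Count: 5.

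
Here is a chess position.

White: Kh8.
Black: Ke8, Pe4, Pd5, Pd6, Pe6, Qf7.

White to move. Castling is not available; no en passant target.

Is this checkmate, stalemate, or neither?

White to move; white king on h8.
In check: no.
King squares — g7: attacked by Qf7; h7: attacked by Qf7; g8: attacked by Qf7.
Legal moves for White: none.
Not in check and no legal moves → stalemate.

stalemate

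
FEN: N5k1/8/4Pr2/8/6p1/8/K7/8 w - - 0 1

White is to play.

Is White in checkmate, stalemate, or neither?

White to move; white king on a2.
In check: no.
Legal moves for White: Nc7, Nb6, Kb3, Ka3, Kb2, Kb1, Ka1, e7.
White has 8 legal moves and is not in check → neither.

neither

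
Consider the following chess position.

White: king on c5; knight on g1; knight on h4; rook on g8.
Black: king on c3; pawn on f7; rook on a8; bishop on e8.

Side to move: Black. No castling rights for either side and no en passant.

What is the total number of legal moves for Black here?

Black to move; king on c3.
In check: no.
Legal moves: Bd7, Bc6, Bb5, Ba4, Rd8, Rc8+, Rb8, Ra7, Ra6, Ra5+, Ra4, Ra3, Ra2, Ra1, Kd3, Kb3, Kd2, Kc2, Kb2, f6, f5.
Count: 21.

21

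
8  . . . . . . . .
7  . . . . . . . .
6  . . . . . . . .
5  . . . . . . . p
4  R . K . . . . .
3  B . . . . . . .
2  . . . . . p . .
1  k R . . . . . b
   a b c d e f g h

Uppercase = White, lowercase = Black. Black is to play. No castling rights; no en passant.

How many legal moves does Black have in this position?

2

Black to move; king on a1.
In check: yes, from the white rook on b1.
Legal moves: Ka2, Kxb1.
Count: 2.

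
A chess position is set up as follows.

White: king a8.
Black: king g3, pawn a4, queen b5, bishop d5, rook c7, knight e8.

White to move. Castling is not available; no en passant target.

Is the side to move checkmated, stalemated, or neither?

checkmate

White to move; white king on a8.
In check: yes, from the black bishop on d5.
King squares — a7: attacked by Rc7; b7: attacked by Qb5; b8: attacked by Qb5.
Legal moves for White: none.
In check with no legal moves → checkmate.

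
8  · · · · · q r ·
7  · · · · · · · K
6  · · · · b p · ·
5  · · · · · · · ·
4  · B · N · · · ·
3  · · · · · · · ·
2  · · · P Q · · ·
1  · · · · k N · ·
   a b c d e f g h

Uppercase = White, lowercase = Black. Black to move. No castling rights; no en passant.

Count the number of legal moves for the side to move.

Black to move; king on e1.
In check: yes, from the white queen on e2.
Legal moves: none.
Count: 0.

0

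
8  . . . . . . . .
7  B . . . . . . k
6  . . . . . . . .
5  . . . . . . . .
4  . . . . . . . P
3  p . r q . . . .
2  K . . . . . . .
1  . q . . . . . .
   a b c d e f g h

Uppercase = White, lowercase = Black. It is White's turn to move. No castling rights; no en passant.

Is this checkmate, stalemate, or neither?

White to move; white king on a2.
In check: yes, from the black queen on b1.
King squares — a1: attacked by Qb1; b1: attacked by Qd3; b2: attacked by Qb1; a3: attacked by Rc3; b3: attacked by Qb1.
Legal moves for White: none.
In check with no legal moves → checkmate.

checkmate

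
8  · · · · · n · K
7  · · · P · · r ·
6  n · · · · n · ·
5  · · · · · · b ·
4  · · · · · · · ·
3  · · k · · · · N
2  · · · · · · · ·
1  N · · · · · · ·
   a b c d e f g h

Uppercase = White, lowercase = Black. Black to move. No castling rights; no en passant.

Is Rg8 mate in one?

yes

After Rg8: white king on h8; in check: yes, from the black rook on g8.
King squares — g7: attacked by Rg8; h7: attacked by Nf6; g8: attacked by Nf6.
White has no legal moves → checkmate.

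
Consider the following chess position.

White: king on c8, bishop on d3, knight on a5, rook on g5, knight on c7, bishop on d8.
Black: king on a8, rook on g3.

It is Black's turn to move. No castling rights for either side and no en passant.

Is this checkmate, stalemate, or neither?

neither

Black to move; black king on a8.
In check: yes, from the white knight on c7.
Legal moves for Black: Ka7.
Black is in check but has 1 legal move → neither.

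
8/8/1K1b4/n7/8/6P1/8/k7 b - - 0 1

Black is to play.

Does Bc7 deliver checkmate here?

After Bc7: white king on b6; in check: yes, from the black bishop on c7.
White has 5 legal replies: Kxc7, Ka7, Ka6, Kc5, Kb5.
In check but a legal move exists → not checkmate.

no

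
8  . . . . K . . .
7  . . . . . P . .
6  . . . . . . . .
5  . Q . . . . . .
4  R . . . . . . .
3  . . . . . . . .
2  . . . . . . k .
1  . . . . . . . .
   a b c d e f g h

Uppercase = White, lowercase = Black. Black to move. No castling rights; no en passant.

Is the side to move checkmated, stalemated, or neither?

Black to move; black king on g2.
In check: no.
Legal moves for Black: Kh3, Kg3, Kf3, Kh2, Kf2, Kh1, Kg1.
Black has 7 legal moves and is not in check → neither.

neither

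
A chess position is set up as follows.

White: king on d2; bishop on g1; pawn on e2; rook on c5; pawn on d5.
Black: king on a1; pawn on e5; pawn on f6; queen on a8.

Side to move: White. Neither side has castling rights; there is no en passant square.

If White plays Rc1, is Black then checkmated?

After Rc1: black king on a1; in check: yes, from the white rook on c1.
Black has 2 legal replies: Kb2, Ka2.
In check but a legal move exists → not checkmate.

no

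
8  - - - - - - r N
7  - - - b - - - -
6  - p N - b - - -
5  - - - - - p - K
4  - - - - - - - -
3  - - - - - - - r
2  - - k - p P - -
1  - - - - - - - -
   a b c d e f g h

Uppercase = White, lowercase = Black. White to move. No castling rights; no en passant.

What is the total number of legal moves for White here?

White to move; king on h5.
In check: yes, from the black rook on h3.
Legal moves: none.
Count: 0.

0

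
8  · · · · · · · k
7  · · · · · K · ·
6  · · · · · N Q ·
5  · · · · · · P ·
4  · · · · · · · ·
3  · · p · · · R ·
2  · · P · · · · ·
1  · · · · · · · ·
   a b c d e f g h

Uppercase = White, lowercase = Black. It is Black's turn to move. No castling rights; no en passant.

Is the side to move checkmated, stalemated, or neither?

Black to move; black king on h8.
In check: no.
King squares — g7: attacked by Qg6; h7: attacked by Nf6; g8: attacked by Nf6.
Legal moves for Black: none.
Not in check and no legal moves → stalemate.

stalemate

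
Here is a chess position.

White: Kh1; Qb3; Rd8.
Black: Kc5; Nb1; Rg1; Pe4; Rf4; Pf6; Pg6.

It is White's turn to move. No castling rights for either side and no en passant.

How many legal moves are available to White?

White to move; king on h1.
In check: yes, from the black rook on g1.
Legal moves: Kh2, Kxg1.
Count: 2.

2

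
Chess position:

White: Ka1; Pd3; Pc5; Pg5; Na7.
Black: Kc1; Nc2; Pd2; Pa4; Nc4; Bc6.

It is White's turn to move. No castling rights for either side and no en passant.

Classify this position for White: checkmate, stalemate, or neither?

neither

White to move; white king on a1.
In check: yes, from the black knight on c2.
King squares — b1: attacked by Kc1; a2: available; b2: attacked by Kc1.
Legal moves for White: Ka2.
White is in check but has 1 legal move → neither.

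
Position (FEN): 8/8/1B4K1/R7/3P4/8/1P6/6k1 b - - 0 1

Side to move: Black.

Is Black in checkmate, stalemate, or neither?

Black to move; black king on g1.
In check: no.
Legal moves for Black: Kh2, Kg2, Kf2, Kh1, Kf1.
Black has 5 legal moves and is not in check → neither.

neither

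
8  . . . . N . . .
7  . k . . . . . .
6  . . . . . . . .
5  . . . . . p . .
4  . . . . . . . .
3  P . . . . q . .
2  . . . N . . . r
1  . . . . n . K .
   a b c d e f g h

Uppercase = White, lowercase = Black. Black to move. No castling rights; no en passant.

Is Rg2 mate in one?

After Rg2: white king on g1; in check: yes, from the black rook on g2.
White has 1 legal reply: Kh1.
In check but a legal move exists → not checkmate.

no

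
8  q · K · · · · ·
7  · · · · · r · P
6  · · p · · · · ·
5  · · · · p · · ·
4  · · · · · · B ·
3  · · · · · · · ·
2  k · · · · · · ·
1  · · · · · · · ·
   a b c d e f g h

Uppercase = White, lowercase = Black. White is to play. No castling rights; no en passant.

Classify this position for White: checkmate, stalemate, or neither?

White to move; white king on c8.
In check: yes, from the black queen on a8.
King squares — b7: attacked by Rf7; c7: attacked by Rf7; d7: attacked by Rf7; b8: attacked by Qa8; d8: attacked by Qa8.
Legal moves for White: none.
In check with no legal moves → checkmate.

checkmate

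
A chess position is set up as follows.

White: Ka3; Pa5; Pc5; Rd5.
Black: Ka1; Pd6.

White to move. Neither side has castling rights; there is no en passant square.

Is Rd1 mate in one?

After Rd1: black king on a1; in check: yes, from the white rook on d1.
King squares — b1: attacked by Rd1; a2: attacked by Ka3; b2: attacked by Ka3.
Black has no legal moves → checkmate.

yes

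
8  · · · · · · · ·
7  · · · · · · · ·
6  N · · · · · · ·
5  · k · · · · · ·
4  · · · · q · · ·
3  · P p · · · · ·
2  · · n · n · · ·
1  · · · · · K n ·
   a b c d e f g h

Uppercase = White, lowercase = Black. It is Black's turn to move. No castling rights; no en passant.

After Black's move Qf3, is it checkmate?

yes

After Qf3: white king on f1; in check: yes, from the black queen on f3.
King squares — e1: attacked by Nc2; g1: attacked by Ne2; e2: attacked by Ng1; f2: attacked by Qf3; g2: attacked by Qf3.
White has no legal moves → checkmate.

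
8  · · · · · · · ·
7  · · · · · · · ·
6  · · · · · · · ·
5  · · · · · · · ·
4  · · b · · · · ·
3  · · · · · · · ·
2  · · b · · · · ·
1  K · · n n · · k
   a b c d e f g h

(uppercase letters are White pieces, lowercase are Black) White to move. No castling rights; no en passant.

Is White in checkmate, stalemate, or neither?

stalemate

White to move; white king on a1.
In check: no.
King squares — b1: attacked by Bc2; a2: attacked by Bc4; b2: attacked by Nd1.
Legal moves for White: none.
Not in check and no legal moves → stalemate.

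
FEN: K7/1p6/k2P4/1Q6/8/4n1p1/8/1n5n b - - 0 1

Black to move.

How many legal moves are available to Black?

1

Black to move; king on a6.
In check: yes, from the white queen on b5.
Legal moves: Kxb5.
Count: 1.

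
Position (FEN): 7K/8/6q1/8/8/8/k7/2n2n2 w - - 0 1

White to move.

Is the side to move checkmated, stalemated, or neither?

White to move; white king on h8.
In check: no.
King squares — g7: attacked by Qg6; h7: attacked by Qg6; g8: attacked by Qg6.
Legal moves for White: none.
Not in check and no legal moves → stalemate.

stalemate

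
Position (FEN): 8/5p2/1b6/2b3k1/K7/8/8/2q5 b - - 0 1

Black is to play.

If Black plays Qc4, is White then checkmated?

yes

After Qc4: white king on a4; in check: yes, from the black queen on c4.
King squares — a3: attacked by Bc5; b3: attacked by Qc4; b4: attacked by Qc4; a5: attacked by Bb6; b5: attacked by Qc4.
White has no legal moves → checkmate.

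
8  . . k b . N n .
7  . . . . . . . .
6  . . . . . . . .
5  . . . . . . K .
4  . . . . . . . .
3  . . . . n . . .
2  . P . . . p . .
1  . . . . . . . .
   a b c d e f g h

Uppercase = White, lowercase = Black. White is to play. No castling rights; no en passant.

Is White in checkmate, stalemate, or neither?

White to move; white king on g5.
In check: yes, from the black bishop on d8.
King squares — f4: available; g4: attacked by Ne3; h4: attacked by Bd8; f5: attacked by Ne3; h5: available; f6: attacked by Bd8; g6: available; h6: attacked by Ng8.
Legal moves for White: Kg6, Kh5, Kf4.
White is in check but has 3 legal moves → neither.

neither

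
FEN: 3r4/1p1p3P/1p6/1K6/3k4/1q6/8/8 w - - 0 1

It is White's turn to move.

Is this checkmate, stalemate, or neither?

checkmate

White to move; white king on b5.
In check: yes, from the black queen on b3.
King squares — a4: attacked by Qb3; b4: attacked by Qb3; c4: attacked by Qb3; a5: attacked by Pb6; c5: attacked by Kd4; a6: attacked by Pb7; b6: attacked by Qb3; c6: attacked by Pb7.
Legal moves for White: none.
In check with no legal moves → checkmate.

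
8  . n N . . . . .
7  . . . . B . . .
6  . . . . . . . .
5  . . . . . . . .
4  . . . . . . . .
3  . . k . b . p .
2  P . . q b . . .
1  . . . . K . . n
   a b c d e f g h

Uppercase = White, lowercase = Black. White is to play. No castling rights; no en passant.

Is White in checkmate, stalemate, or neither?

White to move; white king on e1.
In check: yes, from the black queen on d2.
King squares — d1: attacked by Qd2; f1: attacked by Be2; d2: attacked by Kc3; e2: attacked by Qd2; f2: attacked by Nh1.
Legal moves for White: none.
In check with no legal moves → checkmate.

checkmate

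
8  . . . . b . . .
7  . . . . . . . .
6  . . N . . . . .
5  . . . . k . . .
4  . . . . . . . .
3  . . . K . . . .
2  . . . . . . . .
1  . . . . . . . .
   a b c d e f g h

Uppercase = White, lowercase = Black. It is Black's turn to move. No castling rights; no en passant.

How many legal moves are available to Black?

7

Black to move; king on e5.
In check: yes, from the white knight on c6.
Legal moves: Kf6, Ke6, Kd6, Kf5, Kd5, Kf4, Bxc6.
Count: 7.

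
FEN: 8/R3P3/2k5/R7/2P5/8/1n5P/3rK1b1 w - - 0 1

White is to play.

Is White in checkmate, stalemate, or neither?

White to move; white king on e1.
In check: yes, from the black rook on d1.
Legal moves for White: Ke2.
White is in check but has 1 legal move → neither.

neither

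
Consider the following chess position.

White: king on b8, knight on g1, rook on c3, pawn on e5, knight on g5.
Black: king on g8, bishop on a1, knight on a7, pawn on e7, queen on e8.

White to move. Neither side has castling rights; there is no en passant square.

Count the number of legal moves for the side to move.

4

White to move; king on b8.
In check: yes, from the black queen on e8.
Legal moves: Kc7, Kb7, Kxa7, Rc8.
Count: 4.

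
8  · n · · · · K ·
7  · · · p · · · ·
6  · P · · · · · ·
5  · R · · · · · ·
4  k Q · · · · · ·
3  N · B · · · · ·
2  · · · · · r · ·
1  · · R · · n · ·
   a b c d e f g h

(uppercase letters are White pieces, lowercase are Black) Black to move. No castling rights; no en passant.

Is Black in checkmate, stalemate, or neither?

Black to move; black king on a4.
In check: yes, from the white queen on b4.
King squares — a3: attacked by Qb4; b3: attacked by Qb4; b4: attacked by Bc3; a5: attacked by Qb4; b5: attacked by Na3.
Legal moves for Black: none.
In check with no legal moves → checkmate.

checkmate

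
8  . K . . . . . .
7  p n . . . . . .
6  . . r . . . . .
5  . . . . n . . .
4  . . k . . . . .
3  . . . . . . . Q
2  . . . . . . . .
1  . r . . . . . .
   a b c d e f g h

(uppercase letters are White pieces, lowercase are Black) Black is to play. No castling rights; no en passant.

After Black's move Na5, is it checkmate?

After Na5: white king on b8; in check: yes, from the black rook on b1.
White has 3 legal replies: Ka8, Kxa7, Qb3+.
In check but a legal move exists → not checkmate.

no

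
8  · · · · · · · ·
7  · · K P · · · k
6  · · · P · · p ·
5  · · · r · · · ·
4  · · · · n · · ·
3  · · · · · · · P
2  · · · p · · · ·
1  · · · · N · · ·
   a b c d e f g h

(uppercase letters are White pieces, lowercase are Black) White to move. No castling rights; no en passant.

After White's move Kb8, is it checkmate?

no

After Kb8: black king on h7; in check: no.
Black is not in check, so this cannot be checkmate.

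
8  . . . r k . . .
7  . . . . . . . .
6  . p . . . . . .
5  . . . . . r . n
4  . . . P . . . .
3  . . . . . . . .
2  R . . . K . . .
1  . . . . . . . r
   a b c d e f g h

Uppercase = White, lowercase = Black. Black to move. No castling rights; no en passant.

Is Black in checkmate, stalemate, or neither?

neither

Black to move; black king on e8.
In check: no.
Legal moves for Black include: Kf8, Kf7, Ke7, Kd7, Rc8, Rb8, Ra8, Rd7, Rd6, Rdd5, Rxd4, Ng7, Nf6, Nf4+, Ng3+, Rf8, Rf7, Rf6, ... (list truncated; more exist).
Black has legal moves and is not in check → neither.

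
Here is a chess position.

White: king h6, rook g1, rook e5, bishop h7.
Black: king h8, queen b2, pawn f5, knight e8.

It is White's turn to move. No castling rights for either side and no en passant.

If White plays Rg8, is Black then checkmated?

yes

After Rg8: black king on h8; in check: yes, from the white rook on g8.
King squares — g7: attacked by Kh6; h7: attacked by Kh6; g8: attacked by Bh7.
Black has no legal moves → checkmate.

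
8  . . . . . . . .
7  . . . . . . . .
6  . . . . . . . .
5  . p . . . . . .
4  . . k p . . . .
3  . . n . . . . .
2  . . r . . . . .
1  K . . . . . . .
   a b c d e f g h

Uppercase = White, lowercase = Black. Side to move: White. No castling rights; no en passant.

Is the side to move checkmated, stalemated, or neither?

White to move; white king on a1.
In check: no.
King squares — b1: attacked by Nc3; a2: attacked by Rc2; b2: attacked by Rc2.
Legal moves for White: none.
Not in check and no legal moves → stalemate.

stalemate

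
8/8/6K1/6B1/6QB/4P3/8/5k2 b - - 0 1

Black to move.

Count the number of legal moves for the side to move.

Black to move; king on f1.
In check: no.
Legal moves: none.
Count: 0.

0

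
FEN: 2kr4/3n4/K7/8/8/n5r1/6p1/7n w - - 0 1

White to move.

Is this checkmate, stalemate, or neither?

White to move; white king on a6.
In check: no.
Legal moves for White: Ka7, Ka5.
White has 2 legal moves and is not in check → neither.

neither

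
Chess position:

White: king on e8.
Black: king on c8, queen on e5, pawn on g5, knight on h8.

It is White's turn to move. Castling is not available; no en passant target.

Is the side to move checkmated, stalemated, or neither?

neither

White to move; white king on e8.
In check: yes, from the black queen on e5.
Legal moves for White: Kf8.
White is in check but has 1 legal move → neither.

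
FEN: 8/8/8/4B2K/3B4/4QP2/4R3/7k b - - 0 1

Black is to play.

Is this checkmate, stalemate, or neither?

Black to move; black king on h1.
In check: no.
King squares — g1: attacked by Qe3; g2: attacked by Re2; h2: attacked by Re2.
Legal moves for Black: none.
Not in check and no legal moves → stalemate.

stalemate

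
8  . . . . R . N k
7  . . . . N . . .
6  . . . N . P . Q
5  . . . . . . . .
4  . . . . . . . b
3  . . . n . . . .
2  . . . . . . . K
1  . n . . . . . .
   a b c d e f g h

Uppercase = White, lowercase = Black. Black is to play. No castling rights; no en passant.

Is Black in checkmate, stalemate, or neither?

checkmate

Black to move; black king on h8.
In check: yes, from the white queen on h6.
King squares — g7: attacked by Pf6; h7: attacked by Qh6; g8: attacked by Ne7.
Legal moves for Black: none.
In check with no legal moves → checkmate.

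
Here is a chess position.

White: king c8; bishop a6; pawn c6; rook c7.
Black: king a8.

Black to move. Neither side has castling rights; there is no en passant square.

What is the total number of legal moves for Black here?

Black to move; king on a8.
In check: no.
Legal moves: none.
Count: 0.

0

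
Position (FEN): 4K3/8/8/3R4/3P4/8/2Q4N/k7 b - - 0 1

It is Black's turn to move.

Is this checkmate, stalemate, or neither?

stalemate

Black to move; black king on a1.
In check: no.
King squares — b1: attacked by Qc2; a2: attacked by Qc2; b2: attacked by Qc2.
Legal moves for Black: none.
Not in check and no legal moves → stalemate.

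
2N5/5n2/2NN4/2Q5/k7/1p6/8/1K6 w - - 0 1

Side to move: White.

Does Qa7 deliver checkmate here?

After Qa7: black king on a4; in check: yes, from the white queen on a7.
King squares — a3: attacked by Qa7; b3: own pawn; b4: attacked by Nc6; a5: attacked by Nc6; b5: attacked by Nd6.
Black has no legal moves → checkmate.

yes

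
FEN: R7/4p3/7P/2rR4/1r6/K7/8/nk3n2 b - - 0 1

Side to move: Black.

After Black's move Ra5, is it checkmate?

After Ra5: white king on a3; in check: yes, from the black rook on a5.
White has 3 legal replies: Kxb4, Raxa5, Rdxa5.
In check but a legal move exists → not checkmate.

no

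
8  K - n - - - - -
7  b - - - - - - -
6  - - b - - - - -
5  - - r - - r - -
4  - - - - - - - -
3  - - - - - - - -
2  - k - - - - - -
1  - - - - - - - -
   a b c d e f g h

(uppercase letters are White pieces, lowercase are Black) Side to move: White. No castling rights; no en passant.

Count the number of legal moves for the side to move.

0

White to move; king on a8.
In check: yes, from the black bishop on c6.
Legal moves: none.
Count: 0.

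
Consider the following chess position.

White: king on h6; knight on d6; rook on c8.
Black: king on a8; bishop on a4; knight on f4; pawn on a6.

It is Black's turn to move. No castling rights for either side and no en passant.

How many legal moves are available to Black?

Black to move; king on a8.
In check: yes, from the white rook on c8.
Legal moves: Ka7.
Count: 1.

1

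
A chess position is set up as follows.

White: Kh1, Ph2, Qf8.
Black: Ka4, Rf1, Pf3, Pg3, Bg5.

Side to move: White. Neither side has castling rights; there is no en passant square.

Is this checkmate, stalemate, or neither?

checkmate

White to move; white king on h1.
In check: yes, from the black rook on f1.
King squares — g1: attacked by Rf1; g2: attacked by Pf3; h2: own pawn.
Legal moves for White: none.
In check with no legal moves → checkmate.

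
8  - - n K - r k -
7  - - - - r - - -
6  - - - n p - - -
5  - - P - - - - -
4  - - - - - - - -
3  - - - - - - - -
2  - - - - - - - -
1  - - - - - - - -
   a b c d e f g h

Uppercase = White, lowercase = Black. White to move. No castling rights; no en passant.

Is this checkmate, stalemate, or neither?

White to move; white king on d8.
In check: yes, from the black rook on f8.
King squares — c7: attacked by Re7; d7: attacked by Re7; e7: attacked by Nc8; c8: attacked by Nd6; e8: attacked by Nd6.
Legal moves for White: none.
In check with no legal moves → checkmate.

checkmate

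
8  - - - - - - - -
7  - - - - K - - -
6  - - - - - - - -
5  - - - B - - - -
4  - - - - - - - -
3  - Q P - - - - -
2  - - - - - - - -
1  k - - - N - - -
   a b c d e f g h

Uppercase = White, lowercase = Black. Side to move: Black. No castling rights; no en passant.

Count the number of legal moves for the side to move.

0

Black to move; king on a1.
In check: no.
Legal moves: none.
Count: 0.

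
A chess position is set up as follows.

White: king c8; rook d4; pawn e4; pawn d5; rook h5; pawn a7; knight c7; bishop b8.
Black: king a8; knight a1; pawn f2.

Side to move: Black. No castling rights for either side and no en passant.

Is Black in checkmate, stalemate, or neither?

checkmate

Black to move; black king on a8.
In check: yes, from the white knight on c7.
King squares — a7: attacked by Bb8; b7: attacked by Kc8; b8: attacked by Pa7.
Legal moves for Black: none.
In check with no legal moves → checkmate.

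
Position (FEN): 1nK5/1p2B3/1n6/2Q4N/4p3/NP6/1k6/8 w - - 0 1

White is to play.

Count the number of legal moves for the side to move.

White to move; king on c8.
In check: yes, from the black knight on b6.
Legal moves: Kd8, Kxb8, Kc7, Kxb7, Qxb6.
Count: 5.

5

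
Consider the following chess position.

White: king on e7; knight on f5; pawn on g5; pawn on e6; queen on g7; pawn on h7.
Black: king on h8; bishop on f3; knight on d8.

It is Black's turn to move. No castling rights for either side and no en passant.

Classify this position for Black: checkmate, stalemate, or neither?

checkmate

Black to move; black king on h8.
In check: yes, from the white queen on g7.
King squares — g7: attacked by Nf5; h7: attacked by Qg7; g8: attacked by Qg7.
Legal moves for Black: none.
In check with no legal moves → checkmate.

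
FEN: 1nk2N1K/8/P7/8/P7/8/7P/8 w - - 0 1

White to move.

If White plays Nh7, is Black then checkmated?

After Nh7: black king on c8; in check: no.
Black is not in check, so this cannot be checkmate.

no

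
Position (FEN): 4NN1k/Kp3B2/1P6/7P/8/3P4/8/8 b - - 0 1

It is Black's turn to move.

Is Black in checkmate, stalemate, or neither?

Black to move; black king on h8.
In check: no.
King squares — g7: attacked by Ne8; h7: attacked by Nf8; g8: attacked by Bf7.
Legal moves for Black: none.
Not in check and no legal moves → stalemate.

stalemate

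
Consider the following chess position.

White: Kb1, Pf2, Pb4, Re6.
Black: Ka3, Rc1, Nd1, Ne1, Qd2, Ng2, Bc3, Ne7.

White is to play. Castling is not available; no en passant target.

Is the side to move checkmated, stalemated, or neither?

White to move; white king on b1.
In check: yes, from the black rook on c1.
King squares — a1: attacked by Rc1; c1: attacked by Qd2; a2: attacked by Qd2; b2: attacked by Nd1; c2: attacked by Rc1.
Legal moves for White: none.
In check with no legal moves → checkmate.

checkmate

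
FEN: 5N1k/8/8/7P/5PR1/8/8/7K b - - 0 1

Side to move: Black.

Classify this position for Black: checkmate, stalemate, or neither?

stalemate

Black to move; black king on h8.
In check: no.
King squares — g7: attacked by Rg4; h7: attacked by Nf8; g8: attacked by Rg4.
Legal moves for Black: none.
Not in check and no legal moves → stalemate.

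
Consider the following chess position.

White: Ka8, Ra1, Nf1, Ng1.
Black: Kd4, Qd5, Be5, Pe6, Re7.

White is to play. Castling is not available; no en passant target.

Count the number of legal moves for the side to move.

0

White to move; king on a8.
In check: yes, from the black queen on d5.
Legal moves: none.
Count: 0.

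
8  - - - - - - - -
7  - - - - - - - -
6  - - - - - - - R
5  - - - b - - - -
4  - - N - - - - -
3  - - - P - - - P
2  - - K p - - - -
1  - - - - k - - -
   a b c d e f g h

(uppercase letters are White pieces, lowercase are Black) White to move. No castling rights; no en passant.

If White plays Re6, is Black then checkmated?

After Re6: black king on e1; in check: yes, from the white rook on e6.
Black has 4 legal replies: Kf2, Kf1, Bxe6, Be4.
In check but a legal move exists → not checkmate.

no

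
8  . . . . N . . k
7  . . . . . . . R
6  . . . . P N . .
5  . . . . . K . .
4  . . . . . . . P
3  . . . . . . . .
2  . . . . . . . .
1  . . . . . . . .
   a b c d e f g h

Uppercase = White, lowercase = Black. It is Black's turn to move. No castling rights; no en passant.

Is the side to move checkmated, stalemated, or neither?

checkmate

Black to move; black king on h8.
In check: yes, from the white rook on h7.
King squares — g7: attacked by Rh7; h7: attacked by Nf6; g8: attacked by Nf6.
Legal moves for Black: none.
In check with no legal moves → checkmate.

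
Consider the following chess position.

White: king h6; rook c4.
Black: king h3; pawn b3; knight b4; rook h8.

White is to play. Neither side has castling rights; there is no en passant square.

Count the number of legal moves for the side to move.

3

White to move; king on h6.
In check: yes, from the black rook on h8.
Legal moves: Kg7, Kg6, Kg5.
Count: 3.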